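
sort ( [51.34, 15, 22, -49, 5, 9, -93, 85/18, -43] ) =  [-93, -49, -43, 85/18, 5, 9, 15, 22, 51.34] 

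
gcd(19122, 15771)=3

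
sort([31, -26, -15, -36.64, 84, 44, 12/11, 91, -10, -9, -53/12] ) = [-36.64, -26, -15, -10, -9, -53/12, 12/11, 31, 44, 84, 91] 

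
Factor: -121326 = -1 * 2^1 * 3^1 * 73^1 * 277^1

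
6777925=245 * 27665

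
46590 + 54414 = 101004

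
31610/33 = 957 + 29/33 ≈ 957.88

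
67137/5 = 13427 + 2/5 = 13427.40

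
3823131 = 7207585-3384454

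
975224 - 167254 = 807970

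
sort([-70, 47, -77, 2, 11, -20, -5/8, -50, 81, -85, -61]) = [-85, -77, -70, -61, -50, -20, -5/8, 2, 11, 47, 81]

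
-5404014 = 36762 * (-147)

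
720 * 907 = 653040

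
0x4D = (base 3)2212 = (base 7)140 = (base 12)65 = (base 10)77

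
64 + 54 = 118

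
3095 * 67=207365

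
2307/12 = 192 + 1/4 = 192.25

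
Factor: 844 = 2^2 * 211^1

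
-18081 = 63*(-287)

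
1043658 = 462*2259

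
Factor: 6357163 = 43^1*163^1*907^1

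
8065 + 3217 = 11282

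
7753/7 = 1107 + 4/7 ≈ 1107.57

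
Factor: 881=881^1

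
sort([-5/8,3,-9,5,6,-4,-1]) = [-9,-4,-1,-5/8,3,5,6]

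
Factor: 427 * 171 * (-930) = -1 * 2^1 * 3^3 * 5^1 * 7^1 * 19^1 * 31^1 * 61^1 = -67905810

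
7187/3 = 2395 + 2/3 ≈ 2395.67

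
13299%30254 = 13299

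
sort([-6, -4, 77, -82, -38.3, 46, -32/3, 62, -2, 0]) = [-82, -38.3, -32/3, -6, -4, -2, 0, 46, 62, 77]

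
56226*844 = 47454744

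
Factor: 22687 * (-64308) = -1 * 2^2 * 3^1 * 7^2 * 23^1 * 233^1 * 463^1 = -1458955596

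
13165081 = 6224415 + 6940666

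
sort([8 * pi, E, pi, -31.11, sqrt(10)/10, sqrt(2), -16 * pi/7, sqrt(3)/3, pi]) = [-31.11, -16 * pi/7, sqrt(10)/10, sqrt(3)/3, sqrt(2), E, pi, pi, 8 * pi]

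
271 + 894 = 1165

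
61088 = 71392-10304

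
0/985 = 0 = 0.00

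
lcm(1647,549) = 1647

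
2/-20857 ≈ -0.0000959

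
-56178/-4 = 14044+1/2 = 14044.50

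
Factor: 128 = 2^7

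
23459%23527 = 23459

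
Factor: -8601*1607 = -1*3^1*47^1*61^1*1607^1 = -13821807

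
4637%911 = 82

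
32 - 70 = -38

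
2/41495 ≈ 0.0000482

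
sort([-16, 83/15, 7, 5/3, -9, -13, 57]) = [-16, -13, -9, 5/3, 83/15, 7, 57]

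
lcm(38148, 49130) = 3242580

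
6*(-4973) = -29838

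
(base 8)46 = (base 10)38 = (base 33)15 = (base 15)28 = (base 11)35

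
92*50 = 4600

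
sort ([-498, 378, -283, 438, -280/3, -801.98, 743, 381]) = [-801.98, -498, -283, -280/3, 378, 381, 438, 743]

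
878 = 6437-5559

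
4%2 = 0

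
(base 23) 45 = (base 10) 97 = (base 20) 4h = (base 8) 141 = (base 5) 342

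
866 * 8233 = 7129778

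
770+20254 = 21024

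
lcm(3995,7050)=119850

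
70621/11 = 6420 + 1/11 ≈ 6420.09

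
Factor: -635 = -1 * 5^1 * 127^1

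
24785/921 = 26 + 839/921 ≈ 26.91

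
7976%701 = 265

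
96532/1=96532=96532.00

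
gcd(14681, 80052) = 1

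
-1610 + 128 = -1482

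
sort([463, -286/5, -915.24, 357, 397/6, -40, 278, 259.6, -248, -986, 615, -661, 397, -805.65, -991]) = [-991, -986, -915.24, -805.65, -661, -248, -286/5, -40, 397/6, 259.6, 278, 357, 397, 463, 615]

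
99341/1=99341=99341.00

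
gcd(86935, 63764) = 1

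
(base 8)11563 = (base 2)1001101110011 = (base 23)99b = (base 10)4979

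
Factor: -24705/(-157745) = 3^4*7^(-1)*61^1*4507^(-1) = 4941/31549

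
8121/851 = 9 + 462/851≈9.54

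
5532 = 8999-3467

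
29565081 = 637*46413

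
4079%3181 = 898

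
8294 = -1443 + 9737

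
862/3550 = 431/1775 ≈ 0.243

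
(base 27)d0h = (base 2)10010100010110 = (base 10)9494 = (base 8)22426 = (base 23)hli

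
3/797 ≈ 0.00376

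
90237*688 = 62083056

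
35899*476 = 17087924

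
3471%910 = 741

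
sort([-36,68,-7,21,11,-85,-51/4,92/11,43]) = [-85,-36,-51/4,-7,92/11,11,21,43,68]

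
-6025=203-6228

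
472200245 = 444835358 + 27364887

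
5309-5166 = 143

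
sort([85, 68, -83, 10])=[-83, 10, 68, 85]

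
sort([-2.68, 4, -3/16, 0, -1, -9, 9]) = [-9, -2.68, -1, -3/16, 0, 4, 9]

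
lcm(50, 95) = 950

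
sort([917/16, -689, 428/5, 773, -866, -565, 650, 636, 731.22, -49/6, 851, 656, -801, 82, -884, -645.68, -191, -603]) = [-884, -866, -801, -689, -645.68, -603, -565, -191, -49/6, 917/16, 82, 428/5, 636, 650, 656, 731.22, 773, 851]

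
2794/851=3 + 241/851 ≈ 3.28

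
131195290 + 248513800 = 379709090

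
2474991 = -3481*(-711)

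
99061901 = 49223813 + 49838088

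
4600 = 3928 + 672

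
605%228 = 149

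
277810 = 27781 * 10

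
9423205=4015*2347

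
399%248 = 151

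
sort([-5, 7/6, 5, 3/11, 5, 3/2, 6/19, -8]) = [-8, -5, 3/11, 6/19, 7/6, 3/2, 5, 5]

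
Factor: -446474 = -1*2^1*7^1*31891^1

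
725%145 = 0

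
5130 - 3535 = 1595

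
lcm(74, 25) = 1850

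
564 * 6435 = 3629340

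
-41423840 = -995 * 41632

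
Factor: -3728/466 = -1*2^3 = -8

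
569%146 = 131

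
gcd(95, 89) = 1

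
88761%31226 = 26309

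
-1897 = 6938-8835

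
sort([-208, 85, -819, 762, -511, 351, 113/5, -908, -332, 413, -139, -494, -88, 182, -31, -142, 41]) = [-908, -819, -511, -494, -332, -208, -142, -139, -88, -31, 113/5, 41, 85, 182, 351, 413, 762]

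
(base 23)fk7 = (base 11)6349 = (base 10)8402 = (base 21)j12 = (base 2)10000011010010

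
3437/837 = 4 + 89/837 ≈ 4.11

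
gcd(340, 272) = 68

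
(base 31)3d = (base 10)106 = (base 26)42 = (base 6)254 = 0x6a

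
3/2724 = 1/908 ≈ 0.00110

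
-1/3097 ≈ -0.000323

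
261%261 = 0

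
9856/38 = 4928/19 ≈ 259.37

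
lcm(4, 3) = 12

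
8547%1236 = 1131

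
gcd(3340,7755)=5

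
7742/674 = 3871/337 ≈ 11.49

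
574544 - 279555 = 294989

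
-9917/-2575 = 3+2192/2575 ≈ 3.85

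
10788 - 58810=-48022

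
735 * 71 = 52185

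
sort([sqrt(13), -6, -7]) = [-7, -6, sqrt(13)]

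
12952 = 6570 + 6382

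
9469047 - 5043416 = 4425631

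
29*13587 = 394023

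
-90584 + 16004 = -74580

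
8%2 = 0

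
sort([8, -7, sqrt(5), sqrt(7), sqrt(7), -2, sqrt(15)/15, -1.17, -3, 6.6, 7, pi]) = [-7, -3, -2, -1.17, sqrt(15)/15, sqrt(5), sqrt(7), sqrt(7), pi, 6.6, 7, 8]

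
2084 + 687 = 2771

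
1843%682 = 479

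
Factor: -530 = -1 * 2^1 * 5^1 * 53^1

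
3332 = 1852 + 1480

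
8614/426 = 4307/213 ≈ 20.22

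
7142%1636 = 598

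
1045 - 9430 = -8385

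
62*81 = 5022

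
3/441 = 1/147 ≈ 0.00680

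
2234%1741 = 493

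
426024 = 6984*61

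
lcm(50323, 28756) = 201292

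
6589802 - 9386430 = -2796628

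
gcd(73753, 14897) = 1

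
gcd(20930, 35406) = 14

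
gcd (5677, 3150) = 7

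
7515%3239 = 1037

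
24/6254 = 12/3127 ≈ 0.00384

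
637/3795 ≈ 0.168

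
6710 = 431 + 6279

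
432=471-39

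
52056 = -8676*(-6)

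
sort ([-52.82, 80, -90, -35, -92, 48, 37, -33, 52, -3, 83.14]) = [-92, -90, -52.82, -35, -33, -3, 37, 48, 52, 80, 83.14]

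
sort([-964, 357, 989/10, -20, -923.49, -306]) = [-964, -923.49, -306, -20, 989/10, 357]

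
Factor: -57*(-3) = 3^2*19^1 = 171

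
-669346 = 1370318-2039664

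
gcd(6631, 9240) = 1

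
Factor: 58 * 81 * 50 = 2^2 * 3^4 * 5^2 * 29^1 = 234900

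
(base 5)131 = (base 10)41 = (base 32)19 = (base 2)101001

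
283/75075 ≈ 0.00377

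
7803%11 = 4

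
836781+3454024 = 4290805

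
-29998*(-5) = 149990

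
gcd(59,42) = 1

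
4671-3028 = 1643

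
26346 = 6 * 4391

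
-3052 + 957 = -2095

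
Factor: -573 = -1*3^1*191^1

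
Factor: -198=-1 * 2^1 * 3^2 * 11^1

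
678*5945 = 4030710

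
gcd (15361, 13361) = 1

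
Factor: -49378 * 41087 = -1 * 2^1 * 7^1 * 181^1 * 227^1 * 3527^1 = -2028793886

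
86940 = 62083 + 24857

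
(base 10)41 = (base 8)51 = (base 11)38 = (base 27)1e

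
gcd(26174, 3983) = 569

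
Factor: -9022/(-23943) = 2^1*3^(-1)*13^1*23^(-1) = 26/69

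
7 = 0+7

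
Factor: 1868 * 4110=2^3 * 3^1 * 5^1 * 137^1 * 467^1=7677480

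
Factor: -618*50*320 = -1*2^8*3^1*5^3*103^1 = -9888000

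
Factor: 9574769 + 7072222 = 3^1*5548997^1 = 16646991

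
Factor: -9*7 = -1*3^2*7^1 = -63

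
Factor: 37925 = 5^2 * 37^1 * 41^1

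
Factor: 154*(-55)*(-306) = 2^2*3^2*5^1*7^1*11^2*17^1 = 2591820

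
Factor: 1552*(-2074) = -1*2^5*17^1*61^1*97^1 = -3218848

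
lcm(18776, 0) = 0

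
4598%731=212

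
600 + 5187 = 5787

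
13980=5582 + 8398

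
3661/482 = 7 + 287/482 ≈ 7.60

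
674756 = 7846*86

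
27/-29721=-9/9907 ≈ -0.000908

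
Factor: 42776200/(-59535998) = -1*2^2*5^2*2591^(-1)*11489^(-1)*213881^1 = -21388100/29767999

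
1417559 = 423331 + 994228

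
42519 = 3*14173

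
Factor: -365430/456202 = -1 * 3^1 * 5^1 * 13^1 * 307^(-1) * 743^(-1) * 937^1 = -182715/228101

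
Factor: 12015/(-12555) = -1*3^(-1)*31^(-1)*89^1 = -89/93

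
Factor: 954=2^1*3^2*53^1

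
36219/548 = 66 + 51/548 ≈ 66.09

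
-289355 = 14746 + -304101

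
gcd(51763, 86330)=1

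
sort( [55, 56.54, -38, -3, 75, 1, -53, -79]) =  [-79, -53, -38, -3, 1, 55, 56.54, 75]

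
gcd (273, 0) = 273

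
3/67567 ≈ 0.0000444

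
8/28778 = 4/14389 ≈ 0.000278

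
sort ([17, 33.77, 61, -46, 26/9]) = [-46, 26/9, 17, 33.77, 61]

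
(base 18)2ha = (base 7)2545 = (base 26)1b2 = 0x3c4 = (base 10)964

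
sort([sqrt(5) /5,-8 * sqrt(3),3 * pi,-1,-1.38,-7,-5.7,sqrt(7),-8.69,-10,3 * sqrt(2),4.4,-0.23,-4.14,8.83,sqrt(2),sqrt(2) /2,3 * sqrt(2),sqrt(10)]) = [-8 * sqrt(3),-10,-8.69,-7,-5.7,-4.14,-1.38,-1,-0.23,sqrt(5) /5,sqrt(2) /2,sqrt(2),sqrt(7),sqrt(10),3 * sqrt(2),3 * sqrt(2),4.4,8.83,3 * pi]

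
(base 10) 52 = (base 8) 64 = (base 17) 31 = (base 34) 1i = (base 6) 124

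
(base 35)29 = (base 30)2j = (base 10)79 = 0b1001111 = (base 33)2d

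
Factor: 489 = 3^1 * 163^1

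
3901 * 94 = 366694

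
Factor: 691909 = 23^1*67^1*449^1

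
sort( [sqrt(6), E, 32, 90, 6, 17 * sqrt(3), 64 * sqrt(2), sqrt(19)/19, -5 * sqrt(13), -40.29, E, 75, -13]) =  [-40.29, -5 * sqrt(13), -13, sqrt(19)/19, sqrt(6), E, E, 6, 17 * sqrt(3), 32, 75, 90, 64 * sqrt(2)]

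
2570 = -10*(-257)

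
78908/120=19727/30 ≈ 657.57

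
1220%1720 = 1220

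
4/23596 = 1/5899 ≈ 0.000170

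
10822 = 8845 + 1977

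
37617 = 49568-11951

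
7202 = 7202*1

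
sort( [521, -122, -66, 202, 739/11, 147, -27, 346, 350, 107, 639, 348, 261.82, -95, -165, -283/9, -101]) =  [-165, -122, -101, -95, -66, -283/9, -27, 739/11, 107, 147, 202, 261.82, 346, 348, 350, 521, 639]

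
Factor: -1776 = -1 * 2^4 * 3^1 * 37^1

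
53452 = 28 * 1909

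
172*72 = 12384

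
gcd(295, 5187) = 1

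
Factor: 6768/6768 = 1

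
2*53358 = 106716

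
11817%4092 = 3633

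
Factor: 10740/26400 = 2^(-3)*5^(-1)*11^(-1)*179^1 = 179/440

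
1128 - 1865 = -737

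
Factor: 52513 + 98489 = 2^1 * 3^2 * 8389^1 = 151002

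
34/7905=2/465 ≈ 0.00430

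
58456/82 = 29228/41 ≈ 712.88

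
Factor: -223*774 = -1*2^1*3^2*43^1*223^1 = -172602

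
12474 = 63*198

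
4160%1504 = 1152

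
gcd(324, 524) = 4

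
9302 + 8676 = 17978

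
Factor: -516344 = -1 * 2^3 * 19^1 * 43^1 * 79^1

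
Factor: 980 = 2^2 * 5^1 * 7^2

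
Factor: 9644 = 2^2*2411^1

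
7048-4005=3043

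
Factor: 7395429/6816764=2^(-2)*3^1*521^(-1)*3271^(-1)*2465143^1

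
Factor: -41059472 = -1 * 2^4 * 1129^1 * 2273^1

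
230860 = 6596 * 35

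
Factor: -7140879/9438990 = -1 * 2^(-1) * 3^3 * 5^(-1) * 11^(-1) * 23^1 * 3833^1 * 28603^(-1) = -2380293/3146330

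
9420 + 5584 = 15004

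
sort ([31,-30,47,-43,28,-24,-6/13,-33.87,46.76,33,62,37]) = [-43,-33.87,-30,-24,-6/13,28,31,33,37,46.76,47,62]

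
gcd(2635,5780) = 85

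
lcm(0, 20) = 0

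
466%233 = 0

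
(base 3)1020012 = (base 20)24g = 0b1110000000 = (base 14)480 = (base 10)896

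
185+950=1135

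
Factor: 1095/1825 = 3^1 * 5^(-1) = 3/5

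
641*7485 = 4797885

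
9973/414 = 24 + 37/414 ≈ 24.09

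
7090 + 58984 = 66074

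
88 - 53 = 35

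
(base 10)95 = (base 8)137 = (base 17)5a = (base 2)1011111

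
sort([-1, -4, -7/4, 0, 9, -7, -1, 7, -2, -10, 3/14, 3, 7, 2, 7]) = [-10, -7, -4, -2, -7/4, -1, -1, 0, 3/14, 2, 3, 7, 7, 7, 9]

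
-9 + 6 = -3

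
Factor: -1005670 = -1*2^1*5^1*19^1*67^1*79^1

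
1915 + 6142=8057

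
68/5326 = 34/2663 ≈ 0.0128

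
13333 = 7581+5752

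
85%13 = 7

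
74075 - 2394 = 71681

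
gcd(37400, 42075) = 4675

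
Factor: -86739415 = -1*5^1*7^1*2478269^1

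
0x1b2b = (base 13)3220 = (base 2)1101100101011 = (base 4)1230223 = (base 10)6955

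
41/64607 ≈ 0.000635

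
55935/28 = 1997 + 19/28≈1997.68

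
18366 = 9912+8454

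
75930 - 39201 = 36729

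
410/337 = 1+73/337≈1.22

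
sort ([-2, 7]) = [-2, 7]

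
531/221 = 2 + 89/221 ≈ 2.40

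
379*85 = 32215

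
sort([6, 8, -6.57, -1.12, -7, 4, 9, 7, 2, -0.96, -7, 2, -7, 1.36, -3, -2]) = [-7, -7, -7, -6.57, -3, -2, -1.12, -0.96, 1.36, 2, 2, 4, 6, 7, 8, 9]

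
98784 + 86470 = 185254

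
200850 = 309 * 650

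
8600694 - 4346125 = 4254569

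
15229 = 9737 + 5492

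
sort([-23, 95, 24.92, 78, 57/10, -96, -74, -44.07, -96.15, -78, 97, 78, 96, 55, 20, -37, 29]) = [-96.15, -96, -78, -74, -44.07, -37, -23, 57/10, 20, 24.92, 29, 55, 78, 78, 95, 96, 97]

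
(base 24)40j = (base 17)80b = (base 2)100100010011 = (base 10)2323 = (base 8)4423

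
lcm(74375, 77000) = 6545000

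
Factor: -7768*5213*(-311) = 2^3*13^1*311^1*401^1*971^1 = 12593815624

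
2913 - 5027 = -2114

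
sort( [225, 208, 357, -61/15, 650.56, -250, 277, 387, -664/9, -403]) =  [-403, -250, -664/9, -61/15, 208, 225, 277, 357, 387, 650.56]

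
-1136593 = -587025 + -549568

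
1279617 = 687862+591755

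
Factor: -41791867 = -1 * 13^1 * 3214759^1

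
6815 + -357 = 6458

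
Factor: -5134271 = -1 * 191^1 * 26881^1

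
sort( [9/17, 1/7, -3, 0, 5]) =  [-3, 0, 1/7, 9/17, 5]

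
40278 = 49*822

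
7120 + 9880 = 17000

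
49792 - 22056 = 27736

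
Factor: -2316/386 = -1 * 2^1 * 3^1 = -6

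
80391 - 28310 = 52081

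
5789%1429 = 73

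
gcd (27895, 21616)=7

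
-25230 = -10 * 2523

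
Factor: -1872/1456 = -1*3^2*7^(-1) = -9/7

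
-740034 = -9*82226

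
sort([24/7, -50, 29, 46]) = [-50, 24/7, 29, 46]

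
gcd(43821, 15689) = 541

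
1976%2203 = 1976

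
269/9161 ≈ 0.0294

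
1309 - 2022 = -713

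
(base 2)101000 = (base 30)1a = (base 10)40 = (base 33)17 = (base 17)26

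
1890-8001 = -6111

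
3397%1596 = 205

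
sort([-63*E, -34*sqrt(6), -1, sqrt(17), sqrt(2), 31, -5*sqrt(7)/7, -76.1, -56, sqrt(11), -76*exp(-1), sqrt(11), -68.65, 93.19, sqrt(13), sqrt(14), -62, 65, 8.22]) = [-63*E, -34*sqrt(6), -76.1, -68.65, -62, -56, -76*exp(-1), -5*sqrt(7)/7, -1, sqrt(2), sqrt(11), sqrt(11), sqrt(13), sqrt(14), sqrt(17), 8.22, 31, 65, 93.19]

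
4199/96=43 + 71/96 ≈ 43.74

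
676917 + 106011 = 782928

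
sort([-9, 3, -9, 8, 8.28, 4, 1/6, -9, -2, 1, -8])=[-9, -9, -9, -8, -2, 1/6, 1, 3, 4, 8, 8.28]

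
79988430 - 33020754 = 46967676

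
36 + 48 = 84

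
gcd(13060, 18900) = 20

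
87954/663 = 29318/221≈132.66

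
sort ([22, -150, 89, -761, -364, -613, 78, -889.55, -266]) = [-889.55, -761, -613, -364, -266, -150, 22, 78, 89]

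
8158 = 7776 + 382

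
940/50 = 18 + 4/5 = 18.80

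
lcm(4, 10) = 20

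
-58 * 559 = -32422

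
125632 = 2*62816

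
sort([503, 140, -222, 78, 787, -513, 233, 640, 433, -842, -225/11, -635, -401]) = [-842, -635, -513, -401, -222, -225/11, 78, 140, 233, 433, 503, 640, 787]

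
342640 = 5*68528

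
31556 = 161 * 196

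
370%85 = 30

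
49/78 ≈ 0.628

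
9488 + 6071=15559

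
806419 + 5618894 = 6425313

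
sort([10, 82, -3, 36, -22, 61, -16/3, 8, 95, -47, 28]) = [-47, -22, -16/3, -3, 8, 10, 28, 36, 61, 82, 95]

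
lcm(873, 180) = 17460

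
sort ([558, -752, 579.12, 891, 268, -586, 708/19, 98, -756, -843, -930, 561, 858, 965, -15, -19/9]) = [-930, -843, -756, -752, -586, -15, -19/9, 708/19, 98, 268, 558, 561, 579.12, 858, 891, 965]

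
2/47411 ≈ 0.0000422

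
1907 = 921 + 986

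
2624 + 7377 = 10001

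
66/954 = 11/159 ≈ 0.0692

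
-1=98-99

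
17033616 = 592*28773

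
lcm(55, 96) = 5280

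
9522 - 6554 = 2968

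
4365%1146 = 927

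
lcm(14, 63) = 126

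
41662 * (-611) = -25455482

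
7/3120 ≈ 0.00224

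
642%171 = 129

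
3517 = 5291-1774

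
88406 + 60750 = 149156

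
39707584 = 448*88633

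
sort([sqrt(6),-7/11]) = [-7/11,sqrt(6)]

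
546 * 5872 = 3206112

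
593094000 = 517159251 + 75934749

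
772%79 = 61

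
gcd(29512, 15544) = 8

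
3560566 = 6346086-2785520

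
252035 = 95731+156304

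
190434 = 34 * 5601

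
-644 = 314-958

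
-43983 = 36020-80003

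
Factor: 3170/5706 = 3^ (-2) * 5^1 = 5/9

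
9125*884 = 8066500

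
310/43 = 7 + 9/43 ≈ 7.21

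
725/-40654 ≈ -0.0178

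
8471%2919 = 2633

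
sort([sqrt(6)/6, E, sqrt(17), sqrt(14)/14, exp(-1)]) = [sqrt(14)/14, exp(-1), sqrt(6)/6, E, sqrt(17)]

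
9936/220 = 2484/55 ≈ 45.16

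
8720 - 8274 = 446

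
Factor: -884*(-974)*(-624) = -1*2^7*3^1*13^2*17^1*487^1 = -537273984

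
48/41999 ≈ 0.00114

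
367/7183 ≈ 0.0511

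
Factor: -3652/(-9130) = 2^1*5^(-1) = 2/5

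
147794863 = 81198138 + 66596725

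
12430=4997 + 7433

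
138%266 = 138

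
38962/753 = 51+559/753 ≈ 51.74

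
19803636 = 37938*522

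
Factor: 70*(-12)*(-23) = 2^3*3^1*5^1*7^1*23^1 = 19320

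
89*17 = 1513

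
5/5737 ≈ 0.000872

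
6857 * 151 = 1035407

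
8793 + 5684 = 14477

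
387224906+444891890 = 832116796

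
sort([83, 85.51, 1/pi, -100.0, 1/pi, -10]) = [-100.0, -10, 1/pi, 1/pi, 83, 85.51]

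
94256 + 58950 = 153206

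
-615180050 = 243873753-859053803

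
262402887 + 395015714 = 657418601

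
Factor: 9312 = 2^5 * 3^1 * 97^1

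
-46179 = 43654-89833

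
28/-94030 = -14/47015 ≈ -0.000298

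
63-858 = -795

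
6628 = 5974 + 654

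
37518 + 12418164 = 12455682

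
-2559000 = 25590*(-100)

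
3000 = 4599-1599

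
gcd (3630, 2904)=726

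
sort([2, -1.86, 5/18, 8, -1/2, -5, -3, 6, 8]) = [-5, -3, -1.86, -1/2, 5/18, 2, 6, 8, 8]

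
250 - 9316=-9066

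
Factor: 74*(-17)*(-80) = 2^5*5^1*17^1*37^1 = 100640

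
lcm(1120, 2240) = 2240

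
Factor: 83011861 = 67^1*419^1*2957^1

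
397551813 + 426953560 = 824505373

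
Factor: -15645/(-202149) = 3^(-2)*5^1*7^1*149^1*7487^(-1) = 5215/67383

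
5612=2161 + 3451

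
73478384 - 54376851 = 19101533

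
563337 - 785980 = -222643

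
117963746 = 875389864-757426118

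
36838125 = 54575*675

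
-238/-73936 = 119/36968 ≈ 0.00322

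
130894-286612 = -155718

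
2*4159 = 8318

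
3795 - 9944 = -6149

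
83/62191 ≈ 0.00133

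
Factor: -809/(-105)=3^(-1)*5^(-1)*7^(-1)*809^1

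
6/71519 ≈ 0.0000839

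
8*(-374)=-2992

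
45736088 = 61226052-15489964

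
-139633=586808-726441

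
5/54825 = 1/10965 ≈ 0.0000912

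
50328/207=243 + 3/23 ≈ 243.13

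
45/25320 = 3/1688 ≈ 0.00178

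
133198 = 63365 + 69833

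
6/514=3/257 ≈ 0.0117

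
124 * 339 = 42036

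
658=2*329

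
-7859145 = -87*90335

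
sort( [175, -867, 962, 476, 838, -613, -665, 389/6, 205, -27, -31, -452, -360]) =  [-867, -665, -613, -452, -360, -31, -27, 389/6, 175, 205, 476, 838, 962]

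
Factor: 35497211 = 23^1 * 1543357^1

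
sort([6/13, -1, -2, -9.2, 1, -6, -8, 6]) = [-9.2, -8, -6, -2, -1, 6/13, 1, 6]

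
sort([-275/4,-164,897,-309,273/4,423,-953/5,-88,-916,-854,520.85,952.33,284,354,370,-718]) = [-916,-854,-718,-309,-953/5,-164,-88,-275/4,273/4,284,354,370,423,520.85,897,952.33]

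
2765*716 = 1979740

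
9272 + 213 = 9485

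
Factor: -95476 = -1*2^2*23869^1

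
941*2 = 1882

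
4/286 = 2/143 ≈ 0.0140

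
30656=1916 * 16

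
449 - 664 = -215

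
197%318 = 197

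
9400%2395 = 2215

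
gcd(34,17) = 17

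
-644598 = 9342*(-69)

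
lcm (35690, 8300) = 356900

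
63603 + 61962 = 125565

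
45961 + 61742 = 107703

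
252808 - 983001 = -730193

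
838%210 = 208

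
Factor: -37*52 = -1*2^2*13^1*37^1 = -1924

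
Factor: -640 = -1 * 2^7 * 5^1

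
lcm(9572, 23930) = 47860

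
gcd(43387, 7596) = 1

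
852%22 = 16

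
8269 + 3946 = 12215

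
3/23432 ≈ 0.000128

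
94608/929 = 101 + 779/929 ≈ 101.84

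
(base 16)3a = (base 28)22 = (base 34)1o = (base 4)322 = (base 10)58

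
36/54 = 2/3 ≈ 0.667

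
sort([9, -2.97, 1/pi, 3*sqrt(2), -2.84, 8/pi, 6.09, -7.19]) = [-7.19, -2.97, -2.84, 1/pi, 8/pi, 3*sqrt(2), 6.09, 9]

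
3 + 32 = 35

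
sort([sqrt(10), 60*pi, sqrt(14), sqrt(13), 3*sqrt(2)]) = [sqrt(10), sqrt(13), sqrt(14), 3*sqrt(2), 60*pi]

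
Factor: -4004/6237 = -1*2^2*3^(-4)*13^1 = -52/81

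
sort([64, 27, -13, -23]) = [-23, -13, 27, 64]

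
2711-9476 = -6765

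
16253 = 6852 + 9401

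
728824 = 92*7922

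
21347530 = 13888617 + 7458913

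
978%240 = 18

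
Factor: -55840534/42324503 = -1 * 2^1 * 13^(-1) * 67^(-1) * 48593^(-1) * 27920267^1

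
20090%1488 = 746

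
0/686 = 0 = 0.00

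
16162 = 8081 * 2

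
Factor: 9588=2^2 * 3^1 * 17^1 * 47^1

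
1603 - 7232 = -5629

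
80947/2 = 40473 + 1/2 = 40473.50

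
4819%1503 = 310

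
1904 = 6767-4863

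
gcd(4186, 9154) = 46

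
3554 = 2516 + 1038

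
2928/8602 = 1464/4301≈0.340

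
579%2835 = 579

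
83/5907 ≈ 0.0141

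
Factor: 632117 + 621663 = 2^2*5^1*11^1*41^1*139^1 = 1253780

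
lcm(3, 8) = 24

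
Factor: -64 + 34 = -1*2^1*3^1*5^1 = -30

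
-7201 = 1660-8861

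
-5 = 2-7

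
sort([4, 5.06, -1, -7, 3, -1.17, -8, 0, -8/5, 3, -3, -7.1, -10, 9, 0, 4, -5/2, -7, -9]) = [-10, -9, -8, -7.1, -7, -7, -3, -5/2, -8/5, -1.17, -1, 0, 0, 3, 3, 4, 4, 5.06, 9]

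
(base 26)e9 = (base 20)id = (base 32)bl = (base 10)373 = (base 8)565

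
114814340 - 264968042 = -150153702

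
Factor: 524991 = 3^1*103^1*1699^1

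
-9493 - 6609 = -16102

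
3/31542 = 1/10514 ≈ 0.0000951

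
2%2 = 0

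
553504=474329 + 79175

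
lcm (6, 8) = 24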